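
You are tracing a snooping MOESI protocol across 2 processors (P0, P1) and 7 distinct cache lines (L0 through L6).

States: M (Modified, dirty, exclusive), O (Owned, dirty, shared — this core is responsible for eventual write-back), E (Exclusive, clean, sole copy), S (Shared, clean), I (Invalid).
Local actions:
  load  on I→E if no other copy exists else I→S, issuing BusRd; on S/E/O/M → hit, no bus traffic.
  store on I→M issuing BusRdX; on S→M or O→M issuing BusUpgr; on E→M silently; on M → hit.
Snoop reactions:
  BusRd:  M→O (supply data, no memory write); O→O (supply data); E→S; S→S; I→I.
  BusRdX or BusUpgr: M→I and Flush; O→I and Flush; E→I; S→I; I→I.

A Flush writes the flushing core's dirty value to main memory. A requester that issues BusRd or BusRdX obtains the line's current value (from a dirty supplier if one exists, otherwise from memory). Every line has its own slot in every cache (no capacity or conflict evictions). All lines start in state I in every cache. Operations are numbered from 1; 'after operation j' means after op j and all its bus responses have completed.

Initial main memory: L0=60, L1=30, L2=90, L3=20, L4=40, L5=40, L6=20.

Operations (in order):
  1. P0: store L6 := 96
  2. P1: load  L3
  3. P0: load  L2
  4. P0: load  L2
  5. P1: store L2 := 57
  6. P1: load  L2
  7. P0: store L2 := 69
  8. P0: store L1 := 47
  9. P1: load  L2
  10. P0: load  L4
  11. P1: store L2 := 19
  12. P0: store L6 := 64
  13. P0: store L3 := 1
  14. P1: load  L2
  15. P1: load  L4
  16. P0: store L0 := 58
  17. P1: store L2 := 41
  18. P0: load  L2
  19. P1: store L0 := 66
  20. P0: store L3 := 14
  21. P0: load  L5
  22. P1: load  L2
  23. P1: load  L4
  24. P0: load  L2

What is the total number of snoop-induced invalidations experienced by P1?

invalidations = 2

step 1: P0: store L6 := 96  ⟶  MI  (L6)  txn=BusRdX  M[L6]=20
step 2: P1: load  L3  ⟶  IE  (L3)  txn=BusRd  M[L3]=20
step 3: P0: load  L2  ⟶  EI  (L2)  txn=BusRd  M[L2]=90
step 4: P0: load  L2  ⟶  EI  (L2)  txn=∅  M[L2]=90
step 5: P1: store L2 := 57  ⟶  IM  (L2)  txn=BusRdX  M[L2]=90
step 6: P1: load  L2  ⟶  IM  (L2)  txn=∅  M[L2]=90
step 7: P0: store L2 := 69  ⟶  MI  (L2)  txn=BusRdX+Flush  M[L2]=57
step 8: P0: store L1 := 47  ⟶  MI  (L1)  txn=BusRdX  M[L1]=30
step 9: P1: load  L2  ⟶  OS  (L2)  txn=BusRd  M[L2]=57
step 10: P0: load  L4  ⟶  EI  (L4)  txn=BusRd  M[L4]=40
step 11: P1: store L2 := 19  ⟶  IM  (L2)  txn=BusUpgr+Flush  M[L2]=69
step 12: P0: store L6 := 64  ⟶  MI  (L6)  txn=∅  M[L6]=20
step 13: P0: store L3 := 1  ⟶  MI  (L3)  txn=BusRdX  M[L3]=20
step 14: P1: load  L2  ⟶  IM  (L2)  txn=∅  M[L2]=69
step 15: P1: load  L4  ⟶  SS  (L4)  txn=BusRd  M[L4]=40
step 16: P0: store L0 := 58  ⟶  MI  (L0)  txn=BusRdX  M[L0]=60
step 17: P1: store L2 := 41  ⟶  IM  (L2)  txn=∅  M[L2]=69
step 18: P0: load  L2  ⟶  SO  (L2)  txn=BusRd  M[L2]=69
step 19: P1: store L0 := 66  ⟶  IM  (L0)  txn=BusRdX+Flush  M[L0]=58
step 20: P0: store L3 := 14  ⟶  MI  (L3)  txn=∅  M[L3]=20
step 21: P0: load  L5  ⟶  EI  (L5)  txn=BusRd  M[L5]=40
step 22: P1: load  L2  ⟶  SO  (L2)  txn=∅  M[L2]=69
step 23: P1: load  L4  ⟶  SS  (L4)  txn=∅  M[L4]=40
step 24: P0: load  L2  ⟶  SO  (L2)  txn=∅  M[L2]=69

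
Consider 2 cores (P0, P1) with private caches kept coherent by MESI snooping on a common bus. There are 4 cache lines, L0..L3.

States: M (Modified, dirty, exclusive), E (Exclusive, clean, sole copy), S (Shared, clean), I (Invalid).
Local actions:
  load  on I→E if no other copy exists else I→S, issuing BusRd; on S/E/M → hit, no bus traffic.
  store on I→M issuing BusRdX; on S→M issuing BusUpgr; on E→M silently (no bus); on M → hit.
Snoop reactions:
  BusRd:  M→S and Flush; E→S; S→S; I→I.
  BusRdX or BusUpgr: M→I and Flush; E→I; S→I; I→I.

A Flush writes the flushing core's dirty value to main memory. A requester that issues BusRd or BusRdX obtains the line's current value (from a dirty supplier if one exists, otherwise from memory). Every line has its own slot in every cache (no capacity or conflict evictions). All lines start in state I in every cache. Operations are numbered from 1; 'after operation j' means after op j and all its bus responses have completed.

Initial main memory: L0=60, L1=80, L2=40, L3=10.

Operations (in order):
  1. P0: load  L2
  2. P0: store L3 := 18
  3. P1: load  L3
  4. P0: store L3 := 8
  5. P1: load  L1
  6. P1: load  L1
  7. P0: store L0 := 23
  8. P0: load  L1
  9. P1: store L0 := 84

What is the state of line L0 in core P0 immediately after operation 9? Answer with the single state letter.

step 1: P0: load  L2  ⟶  EI  (L2)  txn=BusRd  M[L2]=40
step 2: P0: store L3 := 18  ⟶  MI  (L3)  txn=BusRdX  M[L3]=10
step 3: P1: load  L3  ⟶  SS  (L3)  txn=BusRd+Flush  M[L3]=18
step 4: P0: store L3 := 8  ⟶  MI  (L3)  txn=BusUpgr  M[L3]=18
step 5: P1: load  L1  ⟶  IE  (L1)  txn=BusRd  M[L1]=80
step 6: P1: load  L1  ⟶  IE  (L1)  txn=∅  M[L1]=80
step 7: P0: store L0 := 23  ⟶  MI  (L0)  txn=BusRdX  M[L0]=60
step 8: P0: load  L1  ⟶  SS  (L1)  txn=BusRd  M[L1]=80
step 9: P1: store L0 := 84  ⟶  IM  (L0)  txn=BusRdX+Flush  M[L0]=23

state = I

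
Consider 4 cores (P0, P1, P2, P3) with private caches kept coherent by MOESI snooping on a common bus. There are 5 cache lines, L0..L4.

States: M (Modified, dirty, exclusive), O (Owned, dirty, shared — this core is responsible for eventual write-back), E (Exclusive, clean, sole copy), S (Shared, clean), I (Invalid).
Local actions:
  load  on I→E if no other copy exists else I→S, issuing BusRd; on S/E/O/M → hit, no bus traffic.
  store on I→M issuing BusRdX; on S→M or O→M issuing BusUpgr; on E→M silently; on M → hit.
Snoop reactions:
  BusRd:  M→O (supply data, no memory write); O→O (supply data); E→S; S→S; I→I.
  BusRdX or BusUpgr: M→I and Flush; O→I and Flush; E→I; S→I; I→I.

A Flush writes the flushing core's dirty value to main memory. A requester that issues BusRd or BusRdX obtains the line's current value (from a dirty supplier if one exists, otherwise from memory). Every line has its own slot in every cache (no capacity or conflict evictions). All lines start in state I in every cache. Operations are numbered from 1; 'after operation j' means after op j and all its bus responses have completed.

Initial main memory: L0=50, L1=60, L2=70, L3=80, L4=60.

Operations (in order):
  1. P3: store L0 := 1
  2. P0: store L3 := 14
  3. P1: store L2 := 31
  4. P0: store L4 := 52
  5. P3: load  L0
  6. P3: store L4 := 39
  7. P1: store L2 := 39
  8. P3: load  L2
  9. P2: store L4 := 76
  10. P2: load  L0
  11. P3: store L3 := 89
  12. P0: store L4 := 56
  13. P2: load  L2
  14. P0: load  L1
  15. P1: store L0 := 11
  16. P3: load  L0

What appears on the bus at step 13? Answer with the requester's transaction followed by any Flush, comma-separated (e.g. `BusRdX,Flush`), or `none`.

[1] P3: store L0 := 1 | P0:I, P1:I, P2:I, P3:M(1) | bus: BusRdX
[2] P0: store L3 := 14 | P0:M(14), P1:I, P2:I, P3:I | bus: BusRdX
[3] P1: store L2 := 31 | P0:I, P1:M(31), P2:I, P3:I | bus: BusRdX
[4] P0: store L4 := 52 | P0:M(52), P1:I, P2:I, P3:I | bus: BusRdX
[5] P3: load  L0 | P0:I, P1:I, P2:I, P3:M(1) | bus: none
[6] P3: store L4 := 39 | P0:I, P1:I, P2:I, P3:M(39) | bus: BusRdX,Flush
[7] P1: store L2 := 39 | P0:I, P1:M(39), P2:I, P3:I | bus: none
[8] P3: load  L2 | P0:I, P1:O(39), P2:I, P3:S(39) | bus: BusRd
[9] P2: store L4 := 76 | P0:I, P1:I, P2:M(76), P3:I | bus: BusRdX,Flush
[10] P2: load  L0 | P0:I, P1:I, P2:S(1), P3:O(1) | bus: BusRd
[11] P3: store L3 := 89 | P0:I, P1:I, P2:I, P3:M(89) | bus: BusRdX,Flush
[12] P0: store L4 := 56 | P0:M(56), P1:I, P2:I, P3:I | bus: BusRdX,Flush
[13] P2: load  L2 | P0:I, P1:O(39), P2:S(39), P3:S(39) | bus: BusRd
[14] P0: load  L1 | P0:E(60), P1:I, P2:I, P3:I | bus: BusRd
[15] P1: store L0 := 11 | P0:I, P1:M(11), P2:I, P3:I | bus: BusRdX,Flush
[16] P3: load  L0 | P0:I, P1:O(11), P2:I, P3:S(11) | bus: BusRd

bus = BusRd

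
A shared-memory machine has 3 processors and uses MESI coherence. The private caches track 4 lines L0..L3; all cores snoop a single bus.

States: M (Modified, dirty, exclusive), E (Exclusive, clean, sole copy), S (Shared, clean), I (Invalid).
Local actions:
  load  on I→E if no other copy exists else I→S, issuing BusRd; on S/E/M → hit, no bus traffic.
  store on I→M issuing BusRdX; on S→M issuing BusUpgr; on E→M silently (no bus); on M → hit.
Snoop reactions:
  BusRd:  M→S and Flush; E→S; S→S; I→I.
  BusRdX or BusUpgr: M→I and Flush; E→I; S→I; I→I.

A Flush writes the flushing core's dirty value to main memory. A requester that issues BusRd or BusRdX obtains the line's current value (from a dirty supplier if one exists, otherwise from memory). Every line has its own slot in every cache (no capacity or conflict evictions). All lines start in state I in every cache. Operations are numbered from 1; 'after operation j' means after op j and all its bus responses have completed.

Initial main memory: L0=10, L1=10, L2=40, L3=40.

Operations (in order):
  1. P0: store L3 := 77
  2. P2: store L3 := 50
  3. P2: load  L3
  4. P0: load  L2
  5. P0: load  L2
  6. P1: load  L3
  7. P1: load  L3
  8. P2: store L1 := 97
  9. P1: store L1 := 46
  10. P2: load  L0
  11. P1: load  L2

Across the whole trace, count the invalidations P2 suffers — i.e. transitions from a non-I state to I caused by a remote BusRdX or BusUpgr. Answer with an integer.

invalidations = 1

  op1 P0: store L3 := 77 → M/I/I on L3; bus BusRdX; mem=40
  op2 P2: store L3 := 50 → I/I/M on L3; bus BusRdX Flush; mem=77
  op3 P2: load  L3 → I/I/M on L3; bus (none); mem=77
  op4 P0: load  L2 → E/I/I on L2; bus BusRd; mem=40
  op5 P0: load  L2 → E/I/I on L2; bus (none); mem=40
  op6 P1: load  L3 → I/S/S on L3; bus BusRd Flush; mem=50
  op7 P1: load  L3 → I/S/S on L3; bus (none); mem=50
  op8 P2: store L1 := 97 → I/I/M on L1; bus BusRdX; mem=10
  op9 P1: store L1 := 46 → I/M/I on L1; bus BusRdX Flush; mem=97
  op10 P2: load  L0 → I/I/E on L0; bus BusRd; mem=10
  op11 P1: load  L2 → S/S/I on L2; bus BusRd; mem=40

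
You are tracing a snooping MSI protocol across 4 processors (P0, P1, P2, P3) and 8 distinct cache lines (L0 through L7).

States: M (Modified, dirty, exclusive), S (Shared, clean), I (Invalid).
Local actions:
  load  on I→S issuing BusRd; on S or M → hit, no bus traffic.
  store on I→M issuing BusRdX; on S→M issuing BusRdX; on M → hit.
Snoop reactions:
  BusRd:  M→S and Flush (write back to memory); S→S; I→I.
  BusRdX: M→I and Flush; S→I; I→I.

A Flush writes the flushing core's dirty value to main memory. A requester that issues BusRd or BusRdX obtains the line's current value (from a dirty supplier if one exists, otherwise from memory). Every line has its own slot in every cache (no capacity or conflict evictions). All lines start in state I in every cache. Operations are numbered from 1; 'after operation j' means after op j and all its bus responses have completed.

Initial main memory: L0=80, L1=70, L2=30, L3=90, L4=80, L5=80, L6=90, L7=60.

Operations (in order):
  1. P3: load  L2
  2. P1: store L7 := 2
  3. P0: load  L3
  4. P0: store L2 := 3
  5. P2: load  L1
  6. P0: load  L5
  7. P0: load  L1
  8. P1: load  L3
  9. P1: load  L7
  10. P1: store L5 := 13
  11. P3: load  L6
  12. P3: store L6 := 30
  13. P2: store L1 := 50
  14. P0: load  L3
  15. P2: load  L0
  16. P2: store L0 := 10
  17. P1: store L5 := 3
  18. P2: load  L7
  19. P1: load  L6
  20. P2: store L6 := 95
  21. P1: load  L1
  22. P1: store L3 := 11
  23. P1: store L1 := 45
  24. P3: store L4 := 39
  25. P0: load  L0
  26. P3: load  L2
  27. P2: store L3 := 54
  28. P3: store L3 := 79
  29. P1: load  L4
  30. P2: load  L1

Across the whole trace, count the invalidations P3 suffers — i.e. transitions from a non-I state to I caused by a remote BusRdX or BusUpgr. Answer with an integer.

step 1: P3: load  L2  ⟶  IIIS  (L2)  txn=BusRd  M[L2]=30
step 2: P1: store L7 := 2  ⟶  IMII  (L7)  txn=BusRdX  M[L7]=60
step 3: P0: load  L3  ⟶  SIII  (L3)  txn=BusRd  M[L3]=90
step 4: P0: store L2 := 3  ⟶  MIII  (L2)  txn=BusRdX  M[L2]=30
step 5: P2: load  L1  ⟶  IISI  (L1)  txn=BusRd  M[L1]=70
step 6: P0: load  L5  ⟶  SIII  (L5)  txn=BusRd  M[L5]=80
step 7: P0: load  L1  ⟶  SISI  (L1)  txn=BusRd  M[L1]=70
step 8: P1: load  L3  ⟶  SSII  (L3)  txn=BusRd  M[L3]=90
step 9: P1: load  L7  ⟶  IMII  (L7)  txn=∅  M[L7]=60
step 10: P1: store L5 := 13  ⟶  IMII  (L5)  txn=BusRdX  M[L5]=80
step 11: P3: load  L6  ⟶  IIIS  (L6)  txn=BusRd  M[L6]=90
step 12: P3: store L6 := 30  ⟶  IIIM  (L6)  txn=BusRdX  M[L6]=90
step 13: P2: store L1 := 50  ⟶  IIMI  (L1)  txn=BusRdX  M[L1]=70
step 14: P0: load  L3  ⟶  SSII  (L3)  txn=∅  M[L3]=90
step 15: P2: load  L0  ⟶  IISI  (L0)  txn=BusRd  M[L0]=80
step 16: P2: store L0 := 10  ⟶  IIMI  (L0)  txn=BusRdX  M[L0]=80
step 17: P1: store L5 := 3  ⟶  IMII  (L5)  txn=∅  M[L5]=80
step 18: P2: load  L7  ⟶  ISSI  (L7)  txn=BusRd+Flush  M[L7]=2
step 19: P1: load  L6  ⟶  ISIS  (L6)  txn=BusRd+Flush  M[L6]=30
step 20: P2: store L6 := 95  ⟶  IIMI  (L6)  txn=BusRdX  M[L6]=30
step 21: P1: load  L1  ⟶  ISSI  (L1)  txn=BusRd+Flush  M[L1]=50
step 22: P1: store L3 := 11  ⟶  IMII  (L3)  txn=BusRdX  M[L3]=90
step 23: P1: store L1 := 45  ⟶  IMII  (L1)  txn=BusRdX  M[L1]=50
step 24: P3: store L4 := 39  ⟶  IIIM  (L4)  txn=BusRdX  M[L4]=80
step 25: P0: load  L0  ⟶  SISI  (L0)  txn=BusRd+Flush  M[L0]=10
step 26: P3: load  L2  ⟶  SIIS  (L2)  txn=BusRd+Flush  M[L2]=3
step 27: P2: store L3 := 54  ⟶  IIMI  (L3)  txn=BusRdX+Flush  M[L3]=11
step 28: P3: store L3 := 79  ⟶  IIIM  (L3)  txn=BusRdX+Flush  M[L3]=54
step 29: P1: load  L4  ⟶  ISIS  (L4)  txn=BusRd+Flush  M[L4]=39
step 30: P2: load  L1  ⟶  ISSI  (L1)  txn=BusRd+Flush  M[L1]=45

invalidations = 2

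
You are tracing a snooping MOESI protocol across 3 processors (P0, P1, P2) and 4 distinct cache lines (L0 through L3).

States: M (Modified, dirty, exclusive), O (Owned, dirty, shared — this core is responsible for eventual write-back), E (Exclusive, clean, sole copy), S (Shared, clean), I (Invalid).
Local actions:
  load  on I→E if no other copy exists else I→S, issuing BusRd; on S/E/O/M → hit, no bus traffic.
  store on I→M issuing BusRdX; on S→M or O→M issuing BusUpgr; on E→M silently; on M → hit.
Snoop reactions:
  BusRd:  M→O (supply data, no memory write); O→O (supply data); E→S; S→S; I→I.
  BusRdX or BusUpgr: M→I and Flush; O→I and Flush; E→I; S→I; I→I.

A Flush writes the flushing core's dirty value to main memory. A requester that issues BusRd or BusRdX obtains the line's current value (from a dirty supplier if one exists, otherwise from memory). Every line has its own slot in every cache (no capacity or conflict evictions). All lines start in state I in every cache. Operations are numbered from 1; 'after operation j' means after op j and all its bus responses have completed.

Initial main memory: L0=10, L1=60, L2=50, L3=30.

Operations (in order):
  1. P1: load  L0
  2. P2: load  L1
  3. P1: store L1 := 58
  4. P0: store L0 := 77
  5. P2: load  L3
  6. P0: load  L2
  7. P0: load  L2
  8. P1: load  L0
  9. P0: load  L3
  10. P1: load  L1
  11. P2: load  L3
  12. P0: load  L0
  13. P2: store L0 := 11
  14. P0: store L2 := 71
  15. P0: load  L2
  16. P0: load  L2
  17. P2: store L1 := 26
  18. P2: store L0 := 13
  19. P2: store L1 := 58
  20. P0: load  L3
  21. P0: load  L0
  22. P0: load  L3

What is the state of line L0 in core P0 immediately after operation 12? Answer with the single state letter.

state = O

[1] P1: load  L0 | P0:I, P1:E(10), P2:I | bus: BusRd
[2] P2: load  L1 | P0:I, P1:I, P2:E(60) | bus: BusRd
[3] P1: store L1 := 58 | P0:I, P1:M(58), P2:I | bus: BusRdX
[4] P0: store L0 := 77 | P0:M(77), P1:I, P2:I | bus: BusRdX
[5] P2: load  L3 | P0:I, P1:I, P2:E(30) | bus: BusRd
[6] P0: load  L2 | P0:E(50), P1:I, P2:I | bus: BusRd
[7] P0: load  L2 | P0:E(50), P1:I, P2:I | bus: none
[8] P1: load  L0 | P0:O(77), P1:S(77), P2:I | bus: BusRd
[9] P0: load  L3 | P0:S(30), P1:I, P2:S(30) | bus: BusRd
[10] P1: load  L1 | P0:I, P1:M(58), P2:I | bus: none
[11] P2: load  L3 | P0:S(30), P1:I, P2:S(30) | bus: none
[12] P0: load  L0 | P0:O(77), P1:S(77), P2:I | bus: none
[13] P2: store L0 := 11 | P0:I, P1:I, P2:M(11) | bus: BusRdX,Flush
[14] P0: store L2 := 71 | P0:M(71), P1:I, P2:I | bus: none
[15] P0: load  L2 | P0:M(71), P1:I, P2:I | bus: none
[16] P0: load  L2 | P0:M(71), P1:I, P2:I | bus: none
[17] P2: store L1 := 26 | P0:I, P1:I, P2:M(26) | bus: BusRdX,Flush
[18] P2: store L0 := 13 | P0:I, P1:I, P2:M(13) | bus: none
[19] P2: store L1 := 58 | P0:I, P1:I, P2:M(58) | bus: none
[20] P0: load  L3 | P0:S(30), P1:I, P2:S(30) | bus: none
[21] P0: load  L0 | P0:S(13), P1:I, P2:O(13) | bus: BusRd
[22] P0: load  L3 | P0:S(30), P1:I, P2:S(30) | bus: none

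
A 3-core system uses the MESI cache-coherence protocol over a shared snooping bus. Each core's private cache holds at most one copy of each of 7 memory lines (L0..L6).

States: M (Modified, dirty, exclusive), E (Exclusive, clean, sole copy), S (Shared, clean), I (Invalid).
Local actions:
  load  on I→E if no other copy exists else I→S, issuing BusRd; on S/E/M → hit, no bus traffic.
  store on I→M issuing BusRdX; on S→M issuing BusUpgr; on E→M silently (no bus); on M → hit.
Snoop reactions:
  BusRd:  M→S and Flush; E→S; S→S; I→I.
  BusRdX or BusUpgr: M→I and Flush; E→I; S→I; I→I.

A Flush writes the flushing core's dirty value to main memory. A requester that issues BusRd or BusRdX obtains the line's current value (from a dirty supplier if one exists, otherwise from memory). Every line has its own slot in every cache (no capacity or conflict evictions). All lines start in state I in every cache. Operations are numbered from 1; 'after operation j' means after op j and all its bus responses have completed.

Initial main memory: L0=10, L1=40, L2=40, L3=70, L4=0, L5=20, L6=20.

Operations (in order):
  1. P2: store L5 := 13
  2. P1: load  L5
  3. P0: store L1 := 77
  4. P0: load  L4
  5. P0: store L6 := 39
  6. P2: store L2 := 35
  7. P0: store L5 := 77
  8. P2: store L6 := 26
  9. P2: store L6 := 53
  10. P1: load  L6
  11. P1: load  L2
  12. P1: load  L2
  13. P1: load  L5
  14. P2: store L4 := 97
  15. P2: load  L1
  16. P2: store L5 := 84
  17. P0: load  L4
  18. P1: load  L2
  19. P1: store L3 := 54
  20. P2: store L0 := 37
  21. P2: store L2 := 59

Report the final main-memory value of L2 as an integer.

memory[L2] = 35

step 1: P2: store L5 := 13  ⟶  IIM  (L5)  txn=BusRdX  M[L5]=20
step 2: P1: load  L5  ⟶  ISS  (L5)  txn=BusRd+Flush  M[L5]=13
step 3: P0: store L1 := 77  ⟶  MII  (L1)  txn=BusRdX  M[L1]=40
step 4: P0: load  L4  ⟶  EII  (L4)  txn=BusRd  M[L4]=0
step 5: P0: store L6 := 39  ⟶  MII  (L6)  txn=BusRdX  M[L6]=20
step 6: P2: store L2 := 35  ⟶  IIM  (L2)  txn=BusRdX  M[L2]=40
step 7: P0: store L5 := 77  ⟶  MII  (L5)  txn=BusRdX  M[L5]=13
step 8: P2: store L6 := 26  ⟶  IIM  (L6)  txn=BusRdX+Flush  M[L6]=39
step 9: P2: store L6 := 53  ⟶  IIM  (L6)  txn=∅  M[L6]=39
step 10: P1: load  L6  ⟶  ISS  (L6)  txn=BusRd+Flush  M[L6]=53
step 11: P1: load  L2  ⟶  ISS  (L2)  txn=BusRd+Flush  M[L2]=35
step 12: P1: load  L2  ⟶  ISS  (L2)  txn=∅  M[L2]=35
step 13: P1: load  L5  ⟶  SSI  (L5)  txn=BusRd+Flush  M[L5]=77
step 14: P2: store L4 := 97  ⟶  IIM  (L4)  txn=BusRdX  M[L4]=0
step 15: P2: load  L1  ⟶  SIS  (L1)  txn=BusRd+Flush  M[L1]=77
step 16: P2: store L5 := 84  ⟶  IIM  (L5)  txn=BusRdX  M[L5]=77
step 17: P0: load  L4  ⟶  SIS  (L4)  txn=BusRd+Flush  M[L4]=97
step 18: P1: load  L2  ⟶  ISS  (L2)  txn=∅  M[L2]=35
step 19: P1: store L3 := 54  ⟶  IMI  (L3)  txn=BusRdX  M[L3]=70
step 20: P2: store L0 := 37  ⟶  IIM  (L0)  txn=BusRdX  M[L0]=10
step 21: P2: store L2 := 59  ⟶  IIM  (L2)  txn=BusUpgr  M[L2]=35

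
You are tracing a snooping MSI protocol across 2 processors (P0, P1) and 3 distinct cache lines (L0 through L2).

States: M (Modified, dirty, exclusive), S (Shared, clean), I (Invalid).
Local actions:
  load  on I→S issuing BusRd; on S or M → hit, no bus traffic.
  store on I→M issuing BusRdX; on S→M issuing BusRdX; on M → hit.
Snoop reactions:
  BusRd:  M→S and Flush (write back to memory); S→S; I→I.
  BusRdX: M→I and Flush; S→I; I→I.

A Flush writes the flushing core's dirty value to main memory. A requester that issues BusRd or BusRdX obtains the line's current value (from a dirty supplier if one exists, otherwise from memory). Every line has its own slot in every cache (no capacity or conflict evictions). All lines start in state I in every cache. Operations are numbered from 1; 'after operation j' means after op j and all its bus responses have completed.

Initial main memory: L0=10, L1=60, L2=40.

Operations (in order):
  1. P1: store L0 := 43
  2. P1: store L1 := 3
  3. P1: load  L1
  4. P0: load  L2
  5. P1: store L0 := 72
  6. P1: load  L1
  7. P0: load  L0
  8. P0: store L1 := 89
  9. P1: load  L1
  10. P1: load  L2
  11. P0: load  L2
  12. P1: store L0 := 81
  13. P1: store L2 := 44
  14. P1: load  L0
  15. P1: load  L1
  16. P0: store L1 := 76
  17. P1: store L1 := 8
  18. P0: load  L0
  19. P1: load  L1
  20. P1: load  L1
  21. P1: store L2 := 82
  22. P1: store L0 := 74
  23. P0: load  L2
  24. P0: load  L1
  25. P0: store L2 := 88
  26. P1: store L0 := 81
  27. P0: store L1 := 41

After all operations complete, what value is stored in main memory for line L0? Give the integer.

memory[L0] = 81

step 1: P1: store L0 := 43  ⟶  IM  (L0)  txn=BusRdX  M[L0]=10
step 2: P1: store L1 := 3  ⟶  IM  (L1)  txn=BusRdX  M[L1]=60
step 3: P1: load  L1  ⟶  IM  (L1)  txn=∅  M[L1]=60
step 4: P0: load  L2  ⟶  SI  (L2)  txn=BusRd  M[L2]=40
step 5: P1: store L0 := 72  ⟶  IM  (L0)  txn=∅  M[L0]=10
step 6: P1: load  L1  ⟶  IM  (L1)  txn=∅  M[L1]=60
step 7: P0: load  L0  ⟶  SS  (L0)  txn=BusRd+Flush  M[L0]=72
step 8: P0: store L1 := 89  ⟶  MI  (L1)  txn=BusRdX+Flush  M[L1]=3
step 9: P1: load  L1  ⟶  SS  (L1)  txn=BusRd+Flush  M[L1]=89
step 10: P1: load  L2  ⟶  SS  (L2)  txn=BusRd  M[L2]=40
step 11: P0: load  L2  ⟶  SS  (L2)  txn=∅  M[L2]=40
step 12: P1: store L0 := 81  ⟶  IM  (L0)  txn=BusRdX  M[L0]=72
step 13: P1: store L2 := 44  ⟶  IM  (L2)  txn=BusRdX  M[L2]=40
step 14: P1: load  L0  ⟶  IM  (L0)  txn=∅  M[L0]=72
step 15: P1: load  L1  ⟶  SS  (L1)  txn=∅  M[L1]=89
step 16: P0: store L1 := 76  ⟶  MI  (L1)  txn=BusRdX  M[L1]=89
step 17: P1: store L1 := 8  ⟶  IM  (L1)  txn=BusRdX+Flush  M[L1]=76
step 18: P0: load  L0  ⟶  SS  (L0)  txn=BusRd+Flush  M[L0]=81
step 19: P1: load  L1  ⟶  IM  (L1)  txn=∅  M[L1]=76
step 20: P1: load  L1  ⟶  IM  (L1)  txn=∅  M[L1]=76
step 21: P1: store L2 := 82  ⟶  IM  (L2)  txn=∅  M[L2]=40
step 22: P1: store L0 := 74  ⟶  IM  (L0)  txn=BusRdX  M[L0]=81
step 23: P0: load  L2  ⟶  SS  (L2)  txn=BusRd+Flush  M[L2]=82
step 24: P0: load  L1  ⟶  SS  (L1)  txn=BusRd+Flush  M[L1]=8
step 25: P0: store L2 := 88  ⟶  MI  (L2)  txn=BusRdX  M[L2]=82
step 26: P1: store L0 := 81  ⟶  IM  (L0)  txn=∅  M[L0]=81
step 27: P0: store L1 := 41  ⟶  MI  (L1)  txn=BusRdX  M[L1]=8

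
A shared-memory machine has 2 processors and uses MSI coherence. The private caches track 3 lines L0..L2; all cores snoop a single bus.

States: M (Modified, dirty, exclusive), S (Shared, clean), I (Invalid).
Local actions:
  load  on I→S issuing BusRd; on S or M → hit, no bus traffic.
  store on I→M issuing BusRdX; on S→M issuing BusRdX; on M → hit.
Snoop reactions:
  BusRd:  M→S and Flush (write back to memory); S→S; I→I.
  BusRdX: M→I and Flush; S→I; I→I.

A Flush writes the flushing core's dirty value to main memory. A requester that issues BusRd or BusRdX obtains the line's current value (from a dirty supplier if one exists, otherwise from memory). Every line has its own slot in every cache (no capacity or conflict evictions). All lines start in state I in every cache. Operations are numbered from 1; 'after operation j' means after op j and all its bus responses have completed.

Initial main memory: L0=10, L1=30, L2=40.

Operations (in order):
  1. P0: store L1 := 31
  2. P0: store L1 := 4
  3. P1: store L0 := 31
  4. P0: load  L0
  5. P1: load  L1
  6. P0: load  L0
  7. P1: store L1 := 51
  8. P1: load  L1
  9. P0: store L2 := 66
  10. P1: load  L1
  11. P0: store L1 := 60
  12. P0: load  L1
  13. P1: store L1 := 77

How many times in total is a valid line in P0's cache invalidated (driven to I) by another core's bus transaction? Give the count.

  op1 P0: store L1 := 31 → M/I on L1; bus BusRdX; mem=30
  op2 P0: store L1 := 4 → M/I on L1; bus (none); mem=30
  op3 P1: store L0 := 31 → I/M on L0; bus BusRdX; mem=10
  op4 P0: load  L0 → S/S on L0; bus BusRd Flush; mem=31
  op5 P1: load  L1 → S/S on L1; bus BusRd Flush; mem=4
  op6 P0: load  L0 → S/S on L0; bus (none); mem=31
  op7 P1: store L1 := 51 → I/M on L1; bus BusRdX; mem=4
  op8 P1: load  L1 → I/M on L1; bus (none); mem=4
  op9 P0: store L2 := 66 → M/I on L2; bus BusRdX; mem=40
  op10 P1: load  L1 → I/M on L1; bus (none); mem=4
  op11 P0: store L1 := 60 → M/I on L1; bus BusRdX Flush; mem=51
  op12 P0: load  L1 → M/I on L1; bus (none); mem=51
  op13 P1: store L1 := 77 → I/M on L1; bus BusRdX Flush; mem=60

invalidations = 2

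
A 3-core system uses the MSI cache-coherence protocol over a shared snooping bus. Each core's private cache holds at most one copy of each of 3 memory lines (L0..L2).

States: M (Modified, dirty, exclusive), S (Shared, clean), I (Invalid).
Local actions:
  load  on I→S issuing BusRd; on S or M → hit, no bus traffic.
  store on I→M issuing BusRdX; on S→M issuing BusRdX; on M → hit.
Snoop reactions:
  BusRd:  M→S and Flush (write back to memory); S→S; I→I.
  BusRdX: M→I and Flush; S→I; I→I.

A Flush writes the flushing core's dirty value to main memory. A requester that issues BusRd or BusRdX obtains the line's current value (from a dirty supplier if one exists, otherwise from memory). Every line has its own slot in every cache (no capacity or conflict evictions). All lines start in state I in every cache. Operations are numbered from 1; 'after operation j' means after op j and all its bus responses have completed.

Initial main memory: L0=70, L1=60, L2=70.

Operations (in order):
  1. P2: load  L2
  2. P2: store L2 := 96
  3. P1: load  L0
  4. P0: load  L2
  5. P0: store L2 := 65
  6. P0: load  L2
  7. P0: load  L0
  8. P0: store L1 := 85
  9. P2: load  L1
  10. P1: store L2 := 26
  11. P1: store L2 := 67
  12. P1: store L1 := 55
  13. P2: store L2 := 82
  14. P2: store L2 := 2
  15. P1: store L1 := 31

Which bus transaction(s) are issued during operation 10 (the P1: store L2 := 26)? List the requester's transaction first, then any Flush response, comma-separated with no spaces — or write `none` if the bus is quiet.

step 1: P2: load  L2  ⟶  IIS  (L2)  txn=BusRd  M[L2]=70
step 2: P2: store L2 := 96  ⟶  IIM  (L2)  txn=BusRdX  M[L2]=70
step 3: P1: load  L0  ⟶  ISI  (L0)  txn=BusRd  M[L0]=70
step 4: P0: load  L2  ⟶  SIS  (L2)  txn=BusRd+Flush  M[L2]=96
step 5: P0: store L2 := 65  ⟶  MII  (L2)  txn=BusRdX  M[L2]=96
step 6: P0: load  L2  ⟶  MII  (L2)  txn=∅  M[L2]=96
step 7: P0: load  L0  ⟶  SSI  (L0)  txn=BusRd  M[L0]=70
step 8: P0: store L1 := 85  ⟶  MII  (L1)  txn=BusRdX  M[L1]=60
step 9: P2: load  L1  ⟶  SIS  (L1)  txn=BusRd+Flush  M[L1]=85
step 10: P1: store L2 := 26  ⟶  IMI  (L2)  txn=BusRdX+Flush  M[L2]=65
step 11: P1: store L2 := 67  ⟶  IMI  (L2)  txn=∅  M[L2]=65
step 12: P1: store L1 := 55  ⟶  IMI  (L1)  txn=BusRdX  M[L1]=85
step 13: P2: store L2 := 82  ⟶  IIM  (L2)  txn=BusRdX+Flush  M[L2]=67
step 14: P2: store L2 := 2  ⟶  IIM  (L2)  txn=∅  M[L2]=67
step 15: P1: store L1 := 31  ⟶  IMI  (L1)  txn=∅  M[L1]=85

bus = BusRdX,Flush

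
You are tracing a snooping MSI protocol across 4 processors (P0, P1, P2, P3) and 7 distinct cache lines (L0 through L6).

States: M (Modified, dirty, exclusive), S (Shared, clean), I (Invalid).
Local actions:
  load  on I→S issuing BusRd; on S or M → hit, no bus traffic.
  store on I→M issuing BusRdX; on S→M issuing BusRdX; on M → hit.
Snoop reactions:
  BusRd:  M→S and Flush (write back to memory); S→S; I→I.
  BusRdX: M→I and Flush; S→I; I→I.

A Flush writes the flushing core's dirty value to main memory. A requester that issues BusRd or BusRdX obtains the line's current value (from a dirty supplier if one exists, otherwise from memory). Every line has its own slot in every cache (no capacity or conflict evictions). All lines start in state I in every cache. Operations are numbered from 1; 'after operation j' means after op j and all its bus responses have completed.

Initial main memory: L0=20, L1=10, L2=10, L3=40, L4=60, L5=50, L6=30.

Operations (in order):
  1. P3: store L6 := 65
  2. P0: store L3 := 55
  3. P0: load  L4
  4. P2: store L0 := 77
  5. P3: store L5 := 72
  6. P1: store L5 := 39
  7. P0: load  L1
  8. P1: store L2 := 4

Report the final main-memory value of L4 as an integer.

memory[L4] = 60

1. P3: store L6 := 65  bus=[BusRdX]  L6: P0=I P1=I P2=I P3=M  mem[L6]=30
2. P0: store L3 := 55  bus=[BusRdX]  L3: P0=M P1=I P2=I P3=I  mem[L3]=40
3. P0: load  L4  bus=[BusRd]  L4: P0=S P1=I P2=I P3=I  mem[L4]=60
4. P2: store L0 := 77  bus=[BusRdX]  L0: P0=I P1=I P2=M P3=I  mem[L0]=20
5. P3: store L5 := 72  bus=[BusRdX]  L5: P0=I P1=I P2=I P3=M  mem[L5]=50
6. P1: store L5 := 39  bus=[BusRdX,Flush]  L5: P0=I P1=M P2=I P3=I  mem[L5]=72
7. P0: load  L1  bus=[BusRd]  L1: P0=S P1=I P2=I P3=I  mem[L1]=10
8. P1: store L2 := 4  bus=[BusRdX]  L2: P0=I P1=M P2=I P3=I  mem[L2]=10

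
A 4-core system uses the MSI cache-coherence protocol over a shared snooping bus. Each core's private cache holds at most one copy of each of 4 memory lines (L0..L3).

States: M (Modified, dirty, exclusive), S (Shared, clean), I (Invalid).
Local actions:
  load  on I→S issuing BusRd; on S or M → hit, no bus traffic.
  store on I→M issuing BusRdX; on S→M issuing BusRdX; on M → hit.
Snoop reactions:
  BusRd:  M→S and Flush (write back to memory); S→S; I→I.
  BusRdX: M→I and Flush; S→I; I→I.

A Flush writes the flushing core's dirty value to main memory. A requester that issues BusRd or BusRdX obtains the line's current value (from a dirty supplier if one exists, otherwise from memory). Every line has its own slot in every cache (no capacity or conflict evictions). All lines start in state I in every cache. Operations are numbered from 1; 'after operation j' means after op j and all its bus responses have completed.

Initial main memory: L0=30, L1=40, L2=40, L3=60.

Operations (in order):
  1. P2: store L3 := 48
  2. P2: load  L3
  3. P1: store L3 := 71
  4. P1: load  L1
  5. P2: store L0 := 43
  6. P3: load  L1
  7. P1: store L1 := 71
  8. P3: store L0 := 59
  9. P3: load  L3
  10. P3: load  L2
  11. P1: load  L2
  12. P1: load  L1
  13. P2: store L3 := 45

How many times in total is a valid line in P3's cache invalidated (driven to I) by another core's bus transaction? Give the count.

[1] P2: store L3 := 48 | P0:I, P1:I, P2:M(48), P3:I | bus: BusRdX
[2] P2: load  L3 | P0:I, P1:I, P2:M(48), P3:I | bus: none
[3] P1: store L3 := 71 | P0:I, P1:M(71), P2:I, P3:I | bus: BusRdX,Flush
[4] P1: load  L1 | P0:I, P1:S(40), P2:I, P3:I | bus: BusRd
[5] P2: store L0 := 43 | P0:I, P1:I, P2:M(43), P3:I | bus: BusRdX
[6] P3: load  L1 | P0:I, P1:S(40), P2:I, P3:S(40) | bus: BusRd
[7] P1: store L1 := 71 | P0:I, P1:M(71), P2:I, P3:I | bus: BusRdX
[8] P3: store L0 := 59 | P0:I, P1:I, P2:I, P3:M(59) | bus: BusRdX,Flush
[9] P3: load  L3 | P0:I, P1:S(71), P2:I, P3:S(71) | bus: BusRd,Flush
[10] P3: load  L2 | P0:I, P1:I, P2:I, P3:S(40) | bus: BusRd
[11] P1: load  L2 | P0:I, P1:S(40), P2:I, P3:S(40) | bus: BusRd
[12] P1: load  L1 | P0:I, P1:M(71), P2:I, P3:I | bus: none
[13] P2: store L3 := 45 | P0:I, P1:I, P2:M(45), P3:I | bus: BusRdX

invalidations = 2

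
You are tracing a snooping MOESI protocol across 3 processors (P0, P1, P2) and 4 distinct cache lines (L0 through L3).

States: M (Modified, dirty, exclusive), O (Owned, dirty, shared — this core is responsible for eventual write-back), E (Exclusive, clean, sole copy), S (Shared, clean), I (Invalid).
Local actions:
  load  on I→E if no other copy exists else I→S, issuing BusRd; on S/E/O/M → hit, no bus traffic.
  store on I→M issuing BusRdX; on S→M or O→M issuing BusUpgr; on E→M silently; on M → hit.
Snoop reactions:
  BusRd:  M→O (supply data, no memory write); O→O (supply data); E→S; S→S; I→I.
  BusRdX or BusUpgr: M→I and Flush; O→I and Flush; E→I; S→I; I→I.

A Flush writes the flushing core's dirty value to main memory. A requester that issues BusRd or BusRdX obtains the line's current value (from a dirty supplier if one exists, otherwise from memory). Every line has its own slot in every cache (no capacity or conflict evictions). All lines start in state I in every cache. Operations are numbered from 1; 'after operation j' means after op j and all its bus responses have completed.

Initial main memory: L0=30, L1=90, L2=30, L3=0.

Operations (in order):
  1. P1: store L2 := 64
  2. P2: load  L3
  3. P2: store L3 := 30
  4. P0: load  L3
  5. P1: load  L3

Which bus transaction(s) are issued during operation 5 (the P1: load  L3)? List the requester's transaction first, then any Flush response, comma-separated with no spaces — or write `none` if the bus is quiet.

step 1: P1: store L2 := 64  ⟶  IMI  (L2)  txn=BusRdX  M[L2]=30
step 2: P2: load  L3  ⟶  IIE  (L3)  txn=BusRd  M[L3]=0
step 3: P2: store L3 := 30  ⟶  IIM  (L3)  txn=∅  M[L3]=0
step 4: P0: load  L3  ⟶  SIO  (L3)  txn=BusRd  M[L3]=0
step 5: P1: load  L3  ⟶  SSO  (L3)  txn=BusRd  M[L3]=0

bus = BusRd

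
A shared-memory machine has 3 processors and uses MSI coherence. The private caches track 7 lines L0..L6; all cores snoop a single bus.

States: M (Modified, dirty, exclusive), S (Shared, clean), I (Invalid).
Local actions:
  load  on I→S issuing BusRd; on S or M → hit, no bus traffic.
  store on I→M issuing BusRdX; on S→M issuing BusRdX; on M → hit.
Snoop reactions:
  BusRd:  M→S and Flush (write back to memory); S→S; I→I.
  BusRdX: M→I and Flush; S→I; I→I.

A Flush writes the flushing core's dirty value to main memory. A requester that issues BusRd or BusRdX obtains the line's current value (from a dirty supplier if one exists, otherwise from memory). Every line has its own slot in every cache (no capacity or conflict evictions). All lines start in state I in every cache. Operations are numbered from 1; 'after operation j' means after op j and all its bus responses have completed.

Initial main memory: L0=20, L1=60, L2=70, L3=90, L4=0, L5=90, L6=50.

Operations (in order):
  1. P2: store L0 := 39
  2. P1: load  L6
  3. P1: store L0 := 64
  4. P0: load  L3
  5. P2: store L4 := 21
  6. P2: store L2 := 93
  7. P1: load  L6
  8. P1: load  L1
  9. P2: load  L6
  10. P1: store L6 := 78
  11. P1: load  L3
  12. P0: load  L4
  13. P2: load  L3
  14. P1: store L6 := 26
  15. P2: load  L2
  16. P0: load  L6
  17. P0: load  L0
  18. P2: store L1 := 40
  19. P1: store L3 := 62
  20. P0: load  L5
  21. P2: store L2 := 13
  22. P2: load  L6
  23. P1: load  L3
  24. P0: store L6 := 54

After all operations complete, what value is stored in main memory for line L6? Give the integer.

  op1 P2: store L0 := 39 → I/I/M on L0; bus BusRdX; mem=20
  op2 P1: load  L6 → I/S/I on L6; bus BusRd; mem=50
  op3 P1: store L0 := 64 → I/M/I on L0; bus BusRdX Flush; mem=39
  op4 P0: load  L3 → S/I/I on L3; bus BusRd; mem=90
  op5 P2: store L4 := 21 → I/I/M on L4; bus BusRdX; mem=0
  op6 P2: store L2 := 93 → I/I/M on L2; bus BusRdX; mem=70
  op7 P1: load  L6 → I/S/I on L6; bus (none); mem=50
  op8 P1: load  L1 → I/S/I on L1; bus BusRd; mem=60
  op9 P2: load  L6 → I/S/S on L6; bus BusRd; mem=50
  op10 P1: store L6 := 78 → I/M/I on L6; bus BusRdX; mem=50
  op11 P1: load  L3 → S/S/I on L3; bus BusRd; mem=90
  op12 P0: load  L4 → S/I/S on L4; bus BusRd Flush; mem=21
  op13 P2: load  L3 → S/S/S on L3; bus BusRd; mem=90
  op14 P1: store L6 := 26 → I/M/I on L6; bus (none); mem=50
  op15 P2: load  L2 → I/I/M on L2; bus (none); mem=70
  op16 P0: load  L6 → S/S/I on L6; bus BusRd Flush; mem=26
  op17 P0: load  L0 → S/S/I on L0; bus BusRd Flush; mem=64
  op18 P2: store L1 := 40 → I/I/M on L1; bus BusRdX; mem=60
  op19 P1: store L3 := 62 → I/M/I on L3; bus BusRdX; mem=90
  op20 P0: load  L5 → S/I/I on L5; bus BusRd; mem=90
  op21 P2: store L2 := 13 → I/I/M on L2; bus (none); mem=70
  op22 P2: load  L6 → S/S/S on L6; bus BusRd; mem=26
  op23 P1: load  L3 → I/M/I on L3; bus (none); mem=90
  op24 P0: store L6 := 54 → M/I/I on L6; bus BusRdX; mem=26

memory[L6] = 26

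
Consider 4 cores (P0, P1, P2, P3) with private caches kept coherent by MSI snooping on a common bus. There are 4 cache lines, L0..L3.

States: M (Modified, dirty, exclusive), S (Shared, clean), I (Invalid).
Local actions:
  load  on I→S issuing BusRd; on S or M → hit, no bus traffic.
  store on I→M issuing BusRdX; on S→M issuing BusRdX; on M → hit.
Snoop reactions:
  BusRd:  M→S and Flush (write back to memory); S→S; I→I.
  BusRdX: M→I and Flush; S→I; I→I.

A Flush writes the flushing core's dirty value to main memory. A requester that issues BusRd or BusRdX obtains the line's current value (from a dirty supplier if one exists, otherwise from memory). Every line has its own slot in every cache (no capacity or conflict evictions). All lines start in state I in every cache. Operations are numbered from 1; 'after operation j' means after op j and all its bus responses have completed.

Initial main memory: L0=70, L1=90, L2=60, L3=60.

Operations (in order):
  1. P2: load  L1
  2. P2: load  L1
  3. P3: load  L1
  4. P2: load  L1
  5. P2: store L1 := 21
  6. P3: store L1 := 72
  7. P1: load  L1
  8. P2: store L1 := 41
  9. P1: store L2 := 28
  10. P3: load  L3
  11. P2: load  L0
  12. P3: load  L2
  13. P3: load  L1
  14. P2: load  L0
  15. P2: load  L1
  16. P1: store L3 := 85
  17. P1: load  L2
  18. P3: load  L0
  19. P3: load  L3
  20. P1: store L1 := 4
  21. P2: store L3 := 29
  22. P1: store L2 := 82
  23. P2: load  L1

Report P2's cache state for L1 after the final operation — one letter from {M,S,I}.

  op1 P2: load  L1 → I/I/S/I on L1; bus BusRd; mem=90
  op2 P2: load  L1 → I/I/S/I on L1; bus (none); mem=90
  op3 P3: load  L1 → I/I/S/S on L1; bus BusRd; mem=90
  op4 P2: load  L1 → I/I/S/S on L1; bus (none); mem=90
  op5 P2: store L1 := 21 → I/I/M/I on L1; bus BusRdX; mem=90
  op6 P3: store L1 := 72 → I/I/I/M on L1; bus BusRdX Flush; mem=21
  op7 P1: load  L1 → I/S/I/S on L1; bus BusRd Flush; mem=72
  op8 P2: store L1 := 41 → I/I/M/I on L1; bus BusRdX; mem=72
  op9 P1: store L2 := 28 → I/M/I/I on L2; bus BusRdX; mem=60
  op10 P3: load  L3 → I/I/I/S on L3; bus BusRd; mem=60
  op11 P2: load  L0 → I/I/S/I on L0; bus BusRd; mem=70
  op12 P3: load  L2 → I/S/I/S on L2; bus BusRd Flush; mem=28
  op13 P3: load  L1 → I/I/S/S on L1; bus BusRd Flush; mem=41
  op14 P2: load  L0 → I/I/S/I on L0; bus (none); mem=70
  op15 P2: load  L1 → I/I/S/S on L1; bus (none); mem=41
  op16 P1: store L3 := 85 → I/M/I/I on L3; bus BusRdX; mem=60
  op17 P1: load  L2 → I/S/I/S on L2; bus (none); mem=28
  op18 P3: load  L0 → I/I/S/S on L0; bus BusRd; mem=70
  op19 P3: load  L3 → I/S/I/S on L3; bus BusRd Flush; mem=85
  op20 P1: store L1 := 4 → I/M/I/I on L1; bus BusRdX; mem=41
  op21 P2: store L3 := 29 → I/I/M/I on L3; bus BusRdX; mem=85
  op22 P1: store L2 := 82 → I/M/I/I on L2; bus BusRdX; mem=28
  op23 P2: load  L1 → I/S/S/I on L1; bus BusRd Flush; mem=4

state = S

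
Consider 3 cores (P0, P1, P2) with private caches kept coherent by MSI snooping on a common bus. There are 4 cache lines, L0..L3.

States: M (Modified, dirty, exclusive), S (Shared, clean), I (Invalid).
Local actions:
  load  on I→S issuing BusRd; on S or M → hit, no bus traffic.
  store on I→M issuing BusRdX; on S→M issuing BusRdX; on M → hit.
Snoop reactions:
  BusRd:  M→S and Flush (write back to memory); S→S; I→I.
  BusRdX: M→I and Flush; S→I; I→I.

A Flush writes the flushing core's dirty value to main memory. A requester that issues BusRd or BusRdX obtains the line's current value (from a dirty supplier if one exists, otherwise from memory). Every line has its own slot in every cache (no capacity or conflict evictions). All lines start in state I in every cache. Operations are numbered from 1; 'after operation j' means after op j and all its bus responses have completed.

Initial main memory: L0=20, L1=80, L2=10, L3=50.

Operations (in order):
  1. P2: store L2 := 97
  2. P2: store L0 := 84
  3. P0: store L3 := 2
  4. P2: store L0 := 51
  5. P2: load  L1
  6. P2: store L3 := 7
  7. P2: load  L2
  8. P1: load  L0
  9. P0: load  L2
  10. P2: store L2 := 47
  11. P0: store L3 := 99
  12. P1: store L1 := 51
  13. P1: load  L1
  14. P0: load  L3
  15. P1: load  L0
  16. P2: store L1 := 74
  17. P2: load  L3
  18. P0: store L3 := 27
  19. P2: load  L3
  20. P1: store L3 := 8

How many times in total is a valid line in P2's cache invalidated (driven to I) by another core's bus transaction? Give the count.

invalidations = 4

step 1: P2: store L2 := 97  ⟶  IIM  (L2)  txn=BusRdX  M[L2]=10
step 2: P2: store L0 := 84  ⟶  IIM  (L0)  txn=BusRdX  M[L0]=20
step 3: P0: store L3 := 2  ⟶  MII  (L3)  txn=BusRdX  M[L3]=50
step 4: P2: store L0 := 51  ⟶  IIM  (L0)  txn=∅  M[L0]=20
step 5: P2: load  L1  ⟶  IIS  (L1)  txn=BusRd  M[L1]=80
step 6: P2: store L3 := 7  ⟶  IIM  (L3)  txn=BusRdX+Flush  M[L3]=2
step 7: P2: load  L2  ⟶  IIM  (L2)  txn=∅  M[L2]=10
step 8: P1: load  L0  ⟶  ISS  (L0)  txn=BusRd+Flush  M[L0]=51
step 9: P0: load  L2  ⟶  SIS  (L2)  txn=BusRd+Flush  M[L2]=97
step 10: P2: store L2 := 47  ⟶  IIM  (L2)  txn=BusRdX  M[L2]=97
step 11: P0: store L3 := 99  ⟶  MII  (L3)  txn=BusRdX+Flush  M[L3]=7
step 12: P1: store L1 := 51  ⟶  IMI  (L1)  txn=BusRdX  M[L1]=80
step 13: P1: load  L1  ⟶  IMI  (L1)  txn=∅  M[L1]=80
step 14: P0: load  L3  ⟶  MII  (L3)  txn=∅  M[L3]=7
step 15: P1: load  L0  ⟶  ISS  (L0)  txn=∅  M[L0]=51
step 16: P2: store L1 := 74  ⟶  IIM  (L1)  txn=BusRdX+Flush  M[L1]=51
step 17: P2: load  L3  ⟶  SIS  (L3)  txn=BusRd+Flush  M[L3]=99
step 18: P0: store L3 := 27  ⟶  MII  (L3)  txn=BusRdX  M[L3]=99
step 19: P2: load  L3  ⟶  SIS  (L3)  txn=BusRd+Flush  M[L3]=27
step 20: P1: store L3 := 8  ⟶  IMI  (L3)  txn=BusRdX  M[L3]=27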